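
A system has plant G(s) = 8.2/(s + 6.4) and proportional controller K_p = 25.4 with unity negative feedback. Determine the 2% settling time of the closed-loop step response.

T_s ≈ 0.0186 s

Closed-loop transfer function: T(s) = K_p·G(s)/(1 + K_p·G(s)) = 208.3/(s + 6.4 + 208.3) = 208.3/(s + 214.7).
Time constant τ = 1/214.7 = 0.004658 s, so the 2% settling time is about 4τ = 0.0186 s.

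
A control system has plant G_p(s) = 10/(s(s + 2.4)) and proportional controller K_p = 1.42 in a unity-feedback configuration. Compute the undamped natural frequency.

The closed-loop denominator is s(s+2.4) + 1.42·10 = s² + 2.4s + 14.2.
So ω_n² = 14.2 ⇒ ω_n = 3.768 rad/s, and ζ = 2.4/(2ω_n) = 0.318.

ω_n = 3.77 rad/s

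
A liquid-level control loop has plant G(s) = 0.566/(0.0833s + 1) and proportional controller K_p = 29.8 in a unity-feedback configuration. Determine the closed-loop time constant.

Closed loop: T(s) = K_p·G/(1+K_p·G) = 16.87/(0.0833s + 1 + 16.87), with pole at s = −(1 + 16.87)/0.0833 = −214.5.
Closed-loop time constant τ = 1/214.5 = 0.00466 s.

τ = 0.00466 s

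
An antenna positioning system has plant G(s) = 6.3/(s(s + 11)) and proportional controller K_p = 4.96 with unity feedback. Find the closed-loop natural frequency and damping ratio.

ω_n = 5.59 rad/s, ζ = 0.984

1 + K_p·G(s) = 0 gives s² + 11s + 31.25 = 0.
Matching s² + 2ζω_n s + ω_n²: ω_n = √31.25 = 5.59 rad/s and 2ζω_n = 11, so ζ = 11/(2·5.59) = 0.984.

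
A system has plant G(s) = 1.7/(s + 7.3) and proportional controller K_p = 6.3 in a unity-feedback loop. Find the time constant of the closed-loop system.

Closed-loop transfer function: T(s) = K_p·G(s)/(1 + K_p·G(s)) = 10.71/(s + 7.3 + 10.71) = 10.71/(s + 18.01).
Time constant τ = 1/18.01 = 0.0555 s.

τ = 0.0555 s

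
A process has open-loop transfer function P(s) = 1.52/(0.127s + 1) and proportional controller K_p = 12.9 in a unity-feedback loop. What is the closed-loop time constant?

τ = 0.00616 s

Closed loop: T(s) = K_p·P/(1+K_p·P) = 19.61/(0.127s + 1 + 19.61), with pole at s = −(1 + 19.61)/0.127 = −162.3.
Closed-loop time constant τ = 1/162.3 = 0.00616 s.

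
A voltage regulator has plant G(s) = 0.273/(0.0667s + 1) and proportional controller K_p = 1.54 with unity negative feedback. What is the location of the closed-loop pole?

Closed loop: T(s) = K_p·G/(1+K_p·G) = 0.4204/(0.0667s + 1 + 0.4204), with pole at s = −(1 + 0.4204)/0.0667 = −21.3.

s = -21.3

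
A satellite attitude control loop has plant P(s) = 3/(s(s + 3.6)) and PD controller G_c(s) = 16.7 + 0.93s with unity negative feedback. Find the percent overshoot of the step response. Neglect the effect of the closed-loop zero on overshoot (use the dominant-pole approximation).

Forward path: (16.7 + 0.93s)·3/(s(s+3.6)). The closed-loop characteristic equation is s² + (3.6 + 3·0.93)s + 3·16.7 = 0.
That is s² + 6.39s + 50.1 = 0, so ω_n = 7.078 rad/s and ζ = 6.39/(2·7.078) = 0.4514.
%OS = 100·exp(−πζ/√(1−ζ²)) = 20.4%.

20.4%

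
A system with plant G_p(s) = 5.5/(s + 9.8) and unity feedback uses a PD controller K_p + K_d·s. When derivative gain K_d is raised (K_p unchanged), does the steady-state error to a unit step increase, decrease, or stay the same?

unchanged

K_d affects only the transient (the s-coefficient); the DC loop gain, and hence e_ss, depends only on K_p.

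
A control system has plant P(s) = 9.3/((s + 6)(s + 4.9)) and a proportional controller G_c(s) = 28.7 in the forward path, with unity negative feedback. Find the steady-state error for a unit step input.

0.0992

The loop is type 0. Static position error constant K_pos = G_c(0)·P(0) = 28.7·0.3163 = 9.079.
Steady-state error to a unit step: e_ss = 1/(1+K_pos) = 1/10.08 = 0.0992.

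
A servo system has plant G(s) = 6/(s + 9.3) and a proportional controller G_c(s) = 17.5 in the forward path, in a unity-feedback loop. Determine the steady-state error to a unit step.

0.0814

The loop is type 0. Static position error constant K_pos = G_c(0)·G(0) = 17.5·0.6452 = 11.29.
Steady-state error to a unit step: e_ss = 1/(1+K_pos) = 1/12.29 = 0.0814.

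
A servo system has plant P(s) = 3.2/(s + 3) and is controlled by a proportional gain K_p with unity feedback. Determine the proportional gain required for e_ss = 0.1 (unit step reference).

For a type-0 loop with proportional control, e_ss = 1/(1 + K_p·P(0)).
P(0) = 1.067. Require 1/(1 + K_p·1.067) = 0.1, so 1 + 1.067·K_p = 10.
K_p = (10 − 1)/1.067 = 8.44.

K_p = 8.44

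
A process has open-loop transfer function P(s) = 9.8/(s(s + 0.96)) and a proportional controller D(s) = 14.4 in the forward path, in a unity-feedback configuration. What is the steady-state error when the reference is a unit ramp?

0.0068

The loop has one pole at the origin (type 1). Velocity error constant K_v = lim_{s→0} s·D(s)P(s) = 14.4·9.8/0.96 = 147.
Steady-state error to a unit ramp: e_ss = 1/K_v = 0.0068.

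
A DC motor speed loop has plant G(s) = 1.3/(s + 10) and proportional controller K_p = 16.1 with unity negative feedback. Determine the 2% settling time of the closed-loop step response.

Closed-loop transfer function: T(s) = K_p·G(s)/(1 + K_p·G(s)) = 20.93/(s + 10 + 20.93) = 20.93/(s + 30.93).
Time constant τ = 1/30.93 = 0.03233 s, so the 2% settling time is about 4τ = 0.129 s.

T_s ≈ 0.129 s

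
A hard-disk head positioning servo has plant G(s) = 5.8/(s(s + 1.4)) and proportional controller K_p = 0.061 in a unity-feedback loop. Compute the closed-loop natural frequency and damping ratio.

The closed-loop denominator is s(s+1.4) + 0.061·5.8 = s² + 1.4s + 0.3538.
Matching s² + 2ζω_n s + ω_n²: ω_n = √0.3538 = 0.5948 rad/s and 2ζω_n = 1.4, so ζ = 1.4/(2·0.5948) = 1.18.

ω_n = 0.595 rad/s, ζ = 1.18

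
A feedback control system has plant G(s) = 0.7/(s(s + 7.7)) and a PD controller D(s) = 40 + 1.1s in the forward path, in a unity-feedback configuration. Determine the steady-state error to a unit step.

0

The open loop D(s)G(s) has a pole at the origin (type 1), so the static position error constant is infinite and e_ss = 1/(1+∞) = 0.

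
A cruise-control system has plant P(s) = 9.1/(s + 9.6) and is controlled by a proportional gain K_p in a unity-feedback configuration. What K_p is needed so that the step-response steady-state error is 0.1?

The loop is type 0, so e_ss(step) = 1/(1 + K_pos) with K_pos = K_p·P(0).
P(0) = 0.9479. Require 1/(1 + K_p·0.9479) = 0.1, so 1 + 0.9479·K_p = 10.
K_p = (10 − 1)/0.9479 = 9.49.

K_p = 9.49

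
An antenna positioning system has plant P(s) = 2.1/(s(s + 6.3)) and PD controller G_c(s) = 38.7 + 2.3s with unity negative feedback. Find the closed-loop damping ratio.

Forward path: (38.7 + 2.3s)·2.1/(s(s+6.3)). The closed-loop characteristic equation is s² + (6.3 + 2.1·2.3)s + 2.1·38.7 = 0.
That is s² + 11.13s + 81.27 = 0, so ω_n = 9.015 rad/s and ζ = 11.13/(2·9.015) = 0.6173.

ζ = 0.617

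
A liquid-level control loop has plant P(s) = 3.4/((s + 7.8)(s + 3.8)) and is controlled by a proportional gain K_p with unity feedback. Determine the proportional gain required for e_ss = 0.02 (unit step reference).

For a type-0 loop with proportional control, e_ss = 1/(1 + K_p·P(0)).
P(0) = 0.1147. Require 1/(1 + K_p·0.1147) = 0.02, so 1 + 0.1147·K_p = 50.
K_p = (50 − 1)/0.1147 = 427.

K_p = 427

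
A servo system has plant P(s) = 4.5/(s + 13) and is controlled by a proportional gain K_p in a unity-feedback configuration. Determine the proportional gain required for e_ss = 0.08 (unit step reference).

The loop is type 0, so e_ss(step) = 1/(1 + K_pos) with K_pos = K_p·P(0).
P(0) = 0.3462. Require 1/(1 + K_p·0.3462) = 0.08, so 1 + 0.3462·K_p = 12.5.
K_p = (12.5 − 1)/0.3462 = 33.2.

K_p = 33.2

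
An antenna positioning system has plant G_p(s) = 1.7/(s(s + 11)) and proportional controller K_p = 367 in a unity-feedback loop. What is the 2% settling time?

T_s ≈ 0.727 s

From 1 + K_pG_p(s) = 0: s² + 11s + 623.9 = 0 ⇒ ω_n = 24.98, ζ = 0.2202.
2% settling time T_s ≈ 4/(ζω_n) = 4/5.5 = 0.727 s.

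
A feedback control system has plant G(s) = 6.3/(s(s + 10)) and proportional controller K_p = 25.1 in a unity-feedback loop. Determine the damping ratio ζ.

ζ = 0.398

1 + K_p·G(s) = 0 gives s² + 10s + 158.1 = 0.
So ω_n² = 158.1 ⇒ ω_n = 12.57 rad/s, and ζ = 10/(2ω_n) = 0.398.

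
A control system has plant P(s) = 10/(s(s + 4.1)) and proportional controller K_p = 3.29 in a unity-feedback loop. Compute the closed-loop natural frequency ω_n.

ω_n = 5.74 rad/s

With unity feedback the closed-loop characteristic equation is s² + 4.1s + 3.29·10 = s² + 4.1s + 32.9 = 0.
Matching s² + 2ζω_n s + ω_n²: ω_n = √32.9 = 5.736 rad/s and 2ζω_n = 4.1, so ζ = 4.1/(2·5.736) = 0.357.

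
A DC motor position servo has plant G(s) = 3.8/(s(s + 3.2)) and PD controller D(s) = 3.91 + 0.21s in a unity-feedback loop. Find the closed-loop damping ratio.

ζ = 0.519

Forward path: (3.91 + 0.21s)·3.8/(s(s+3.2)). The closed-loop characteristic equation is s² + (3.2 + 3.8·0.21)s + 3.8·3.91 = 0.
That is s² + 3.998s + 14.86 = 0, so ω_n = 3.855 rad/s and ζ = 3.998/(2·3.855) = 0.5186.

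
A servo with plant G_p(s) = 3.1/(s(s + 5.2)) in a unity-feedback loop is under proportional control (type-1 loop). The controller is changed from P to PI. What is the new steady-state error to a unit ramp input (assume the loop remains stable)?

0

The integrator raises the loop to type 2, so K_v → ∞ and e_ss to a ramp is zero.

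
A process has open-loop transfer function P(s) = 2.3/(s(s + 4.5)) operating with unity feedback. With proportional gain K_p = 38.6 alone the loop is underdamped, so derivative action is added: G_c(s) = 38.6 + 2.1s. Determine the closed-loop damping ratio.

ζ = 0.495

Forward path: (38.6 + 2.1s)·2.3/(s(s+4.5)). The closed-loop characteristic equation is s² + (4.5 + 2.3·2.1)s + 2.3·38.6 = 0.
That is s² + 9.33s + 88.78 = 0, so ω_n = 9.422 rad/s and ζ = 9.33/(2·9.422) = 0.4951.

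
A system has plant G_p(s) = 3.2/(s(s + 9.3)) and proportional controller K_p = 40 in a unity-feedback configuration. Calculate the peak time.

The closed-loop denominator s² + 9.3s + 128 gives ω_n = √128 = 11.31 and ζ = 9.3/(2ω_n) = 0.411.
Damped frequency ω_d = ω_n√(1−ζ²) = 10.31 rad/s, so peak time T_p = π/ω_d = 0.305 s.

T_p = 0.305 s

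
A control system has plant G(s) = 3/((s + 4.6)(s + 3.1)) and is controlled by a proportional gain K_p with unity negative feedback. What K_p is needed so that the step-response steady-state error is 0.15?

K_p = 26.9

The loop is type 0, so e_ss(step) = 1/(1 + K_pos) with K_pos = K_p·G(0).
G(0) = 0.2104. Require 1/(1 + K_p·0.2104) = 0.15, so 1 + 0.2104·K_p = 6.667.
K_p = (6.667 − 1)/0.2104 = 26.9.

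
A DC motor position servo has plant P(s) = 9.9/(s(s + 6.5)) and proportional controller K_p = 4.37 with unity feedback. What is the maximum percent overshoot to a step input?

From 1 + K_pP(s) = 0: s² + 6.5s + 43.26 = 0 ⇒ ω_n = 6.577, ζ = 0.4941.
%OS = 100·exp(−πζ/√(1−ζ²)) = 100·exp(−π·0.4941/√0.7559) = 16.8%.

16.8%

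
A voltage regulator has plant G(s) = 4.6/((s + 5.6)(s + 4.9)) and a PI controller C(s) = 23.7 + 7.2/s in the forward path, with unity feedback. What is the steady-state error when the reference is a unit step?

0

The open loop C(s)G(s) has a pole at the origin (type 1), so the static position error constant is infinite and e_ss = 1/(1+∞) = 0.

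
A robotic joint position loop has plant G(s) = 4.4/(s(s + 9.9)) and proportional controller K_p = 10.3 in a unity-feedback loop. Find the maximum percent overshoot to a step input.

3.31%

The closed-loop denominator s² + 9.9s + 45.32 gives ω_n = √45.32 = 6.732 and ζ = 9.9/(2ω_n) = 0.7353.
%OS = 100·exp(−πζ/√(1−ζ²)) = 100·exp(−π·0.7353/√0.4593) = 3.31%.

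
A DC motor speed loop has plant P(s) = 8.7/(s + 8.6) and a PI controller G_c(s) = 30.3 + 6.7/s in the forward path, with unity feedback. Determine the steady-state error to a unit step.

0

The open loop G_c(s)P(s) has a pole at the origin (type 1), so the static position error constant is infinite and e_ss = 1/(1+∞) = 0.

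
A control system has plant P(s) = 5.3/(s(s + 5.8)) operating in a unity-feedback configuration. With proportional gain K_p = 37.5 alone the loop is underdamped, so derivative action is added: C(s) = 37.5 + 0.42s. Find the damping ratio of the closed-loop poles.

Forward path: (37.5 + 0.42s)·5.3/(s(s+5.8)). The closed-loop characteristic equation is s² + (5.8 + 5.3·0.42)s + 5.3·37.5 = 0.
That is s² + 8.026s + 198.8 = 0, so ω_n = 14.1 rad/s and ζ = 8.026/(2·14.1) = 0.2847.

ζ = 0.285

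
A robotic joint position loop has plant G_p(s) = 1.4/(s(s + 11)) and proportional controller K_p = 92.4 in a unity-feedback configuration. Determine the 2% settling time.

T_s ≈ 0.727 s

From 1 + K_pG_p(s) = 0: s² + 11s + 129.4 = 0 ⇒ ω_n = 11.37, ζ = 0.4836.
2% settling time T_s ≈ 4/(ζω_n) = 4/5.5 = 0.727 s.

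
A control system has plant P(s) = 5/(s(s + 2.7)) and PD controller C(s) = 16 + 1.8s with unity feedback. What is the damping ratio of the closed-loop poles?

Forward path: (16 + 1.8s)·5/(s(s+2.7)). The closed-loop characteristic equation is s² + (2.7 + 5·1.8)s + 5·16 = 0.
That is s² + 11.7s + 80 = 0, so ω_n = 8.944 rad/s and ζ = 11.7/(2·8.944) = 0.654.

ζ = 0.654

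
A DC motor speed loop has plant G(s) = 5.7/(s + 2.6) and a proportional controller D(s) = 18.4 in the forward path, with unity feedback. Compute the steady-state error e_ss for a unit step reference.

0.0242

The loop is type 0. Static position error constant K_pos = D(0)·G(0) = 18.4·2.192 = 40.34.
Steady-state error to a unit step: e_ss = 1/(1+K_pos) = 1/41.34 = 0.0242.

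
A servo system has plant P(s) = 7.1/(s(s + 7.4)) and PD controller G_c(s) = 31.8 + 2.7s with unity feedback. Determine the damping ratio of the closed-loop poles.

Forward path: (31.8 + 2.7s)·7.1/(s(s+7.4)). The closed-loop characteristic equation is s² + (7.4 + 7.1·2.7)s + 7.1·31.8 = 0.
That is s² + 26.57s + 225.8 = 0, so ω_n = 15.03 rad/s and ζ = 26.57/(2·15.03) = 0.8841.

ζ = 0.884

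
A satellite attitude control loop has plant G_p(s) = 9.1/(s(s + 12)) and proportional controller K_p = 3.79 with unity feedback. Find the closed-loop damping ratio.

The closed-loop denominator is s(s+12) + 3.79·9.1 = s² + 12s + 34.49.
Matching s² + 2ζω_n s + ω_n²: ω_n = √34.49 = 5.873 rad/s and 2ζω_n = 12, so ζ = 12/(2·5.873) = 1.02.

ζ = 1.02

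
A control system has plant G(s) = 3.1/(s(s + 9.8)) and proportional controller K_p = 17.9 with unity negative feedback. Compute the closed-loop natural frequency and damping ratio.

With unity feedback the closed-loop characteristic equation is s² + 9.8s + 17.9·3.1 = s² + 9.8s + 55.49 = 0.
So ω_n² = 55.49 ⇒ ω_n = 7.449 rad/s, and ζ = 9.8/(2ω_n) = 0.658.

ω_n = 7.45 rad/s, ζ = 0.658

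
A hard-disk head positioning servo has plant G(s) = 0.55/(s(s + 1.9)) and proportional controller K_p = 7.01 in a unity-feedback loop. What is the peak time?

T_p = 1.83 s

From 1 + K_pG(s) = 0: s² + 1.9s + 3.856 = 0 ⇒ ω_n = 1.964, ζ = 0.4838.
Damped frequency ω_d = ω_n√(1−ζ²) = 1.718 rad/s, so peak time T_p = π/ω_d = 1.83 s.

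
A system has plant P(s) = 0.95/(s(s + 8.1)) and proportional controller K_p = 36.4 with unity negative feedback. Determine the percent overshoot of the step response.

From 1 + K_pP(s) = 0: s² + 8.1s + 34.58 = 0 ⇒ ω_n = 5.88, ζ = 0.6887.
%OS = 100·exp(−πζ/√(1−ζ²)) = 100·exp(−π·0.6887/√0.5257) = 5.06%.

5.06%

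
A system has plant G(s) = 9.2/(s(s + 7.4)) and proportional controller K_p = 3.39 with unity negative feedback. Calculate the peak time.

From 1 + K_pG(s) = 0: s² + 7.4s + 31.19 = 0 ⇒ ω_n = 5.585, ζ = 0.6625.
Damped frequency ω_d = ω_n√(1−ζ²) = 4.183 rad/s, so peak time T_p = π/ω_d = 0.751 s.

T_p = 0.751 s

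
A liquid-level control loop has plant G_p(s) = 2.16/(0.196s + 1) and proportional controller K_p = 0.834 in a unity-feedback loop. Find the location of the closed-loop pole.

s = -14.29

Closed loop: T(s) = K_p·G_p/(1+K_p·G_p) = 1.801/(0.196s + 1 + 1.801), with pole at s = −(1 + 1.801)/0.196 = −14.29.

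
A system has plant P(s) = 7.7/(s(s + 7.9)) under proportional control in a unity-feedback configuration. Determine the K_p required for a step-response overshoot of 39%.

From %OS = 100·exp(−πζ/√(1−ζ²)) = 39%, ζ = −ln(0.39)/√(π²+ln²(0.39)) = 0.2871.
Characteristic equation s² + 7.9s + 7.7K_p = 0 gives ζ = 7.9/(2√(7.7K_p)).
Setting ζ = 0.2871: √(7.7K_p) = 7.9/(2·0.2871) = 13.76, so K_p = 189.3/7.7 = 24.6.

K_p = 24.6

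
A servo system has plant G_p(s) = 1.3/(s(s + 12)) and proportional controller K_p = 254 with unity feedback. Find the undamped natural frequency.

1 + K_p·G_p(s) = 0 gives s² + 12s + 330.2 = 0.
So ω_n² = 330.2 ⇒ ω_n = 18.17 rad/s, and ζ = 12/(2ω_n) = 0.33.

ω_n = 18.2 rad/s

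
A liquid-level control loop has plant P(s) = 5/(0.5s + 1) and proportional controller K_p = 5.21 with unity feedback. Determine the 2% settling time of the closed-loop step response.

T_s ≈ 0.0739 s

Closed loop: T(s) = K_p·P/(1+K_p·P) = 26.05/(0.5s + 1 + 26.05), with pole at s = −(1 + 26.05)/0.5 = −54.1.
τ = 1/54.1 = 0.01848 s, so 2% settling time ≈ 4τ = 0.0739 s.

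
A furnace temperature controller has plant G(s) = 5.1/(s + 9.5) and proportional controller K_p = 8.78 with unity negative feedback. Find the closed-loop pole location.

Closed-loop transfer function: T(s) = K_p·G(s)/(1 + K_p·G(s)) = 44.78/(s + 9.5 + 44.78) = 44.78/(s + 54.28).
The closed-loop pole is at s = −54.28.

s = -54.28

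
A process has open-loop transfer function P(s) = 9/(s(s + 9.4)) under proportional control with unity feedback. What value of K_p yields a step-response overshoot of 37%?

From %OS = 100·exp(−πζ/√(1−ζ²)) = 37%, ζ = −ln(0.37)/√(π²+ln²(0.37)) = 0.3017.
Characteristic equation s² + 9.4s + 9K_p = 0 gives ζ = 9.4/(2√(9K_p)).
Setting ζ = 0.3017: √(9K_p) = 9.4/(2·0.3017) = 15.58, so K_p = 242.6/9 = 27.

K_p = 27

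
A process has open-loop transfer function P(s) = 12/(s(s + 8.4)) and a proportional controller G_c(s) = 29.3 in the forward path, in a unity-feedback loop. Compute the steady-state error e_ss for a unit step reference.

The open loop G_c(s)P(s) has a pole at the origin (type 1), so the static position error constant is infinite and e_ss = 1/(1+∞) = 0.

0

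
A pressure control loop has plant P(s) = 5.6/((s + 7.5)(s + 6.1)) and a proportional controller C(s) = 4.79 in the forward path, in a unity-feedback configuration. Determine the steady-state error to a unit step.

The loop is type 0. Static position error constant K_pos = C(0)·P(0) = 4.79·0.1224 = 0.5863.
Steady-state error to a unit step: e_ss = 1/(1+K_pos) = 1/1.586 = 0.63.

0.63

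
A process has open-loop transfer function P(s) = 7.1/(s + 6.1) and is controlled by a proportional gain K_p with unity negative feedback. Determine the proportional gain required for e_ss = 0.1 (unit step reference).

K_p = 7.73

For a type-0 loop with proportional control, e_ss = 1/(1 + K_p·P(0)).
P(0) = 1.164. Require 1/(1 + K_p·1.164) = 0.1, so 1 + 1.164·K_p = 10.
K_p = (10 − 1)/1.164 = 7.73.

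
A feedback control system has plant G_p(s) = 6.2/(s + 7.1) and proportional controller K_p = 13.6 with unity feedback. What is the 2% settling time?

Closed-loop transfer function: T(s) = K_p·G_p(s)/(1 + K_p·G_p(s)) = 84.32/(s + 7.1 + 84.32) = 84.32/(s + 91.42).
Time constant τ = 1/91.42 = 0.01094 s, so the 2% settling time is about 4τ = 0.0438 s.

T_s ≈ 0.0438 s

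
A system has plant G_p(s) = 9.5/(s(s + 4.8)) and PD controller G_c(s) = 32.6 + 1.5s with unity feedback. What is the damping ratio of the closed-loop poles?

Forward path: (32.6 + 1.5s)·9.5/(s(s+4.8)). The closed-loop characteristic equation is s² + (4.8 + 9.5·1.5)s + 9.5·32.6 = 0.
That is s² + 19.05s + 309.7 = 0, so ω_n = 17.6 rad/s and ζ = 19.05/(2·17.6) = 0.5412.

ζ = 0.541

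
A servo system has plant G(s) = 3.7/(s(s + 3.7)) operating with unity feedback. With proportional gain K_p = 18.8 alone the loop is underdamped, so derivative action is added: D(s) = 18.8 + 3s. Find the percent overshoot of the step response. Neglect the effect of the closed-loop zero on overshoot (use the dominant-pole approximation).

Forward path: (18.8 + 3s)·3.7/(s(s+3.7)). The closed-loop characteristic equation is s² + (3.7 + 3.7·3)s + 3.7·18.8 = 0.
That is s² + 14.8s + 69.56 = 0, so ω_n = 8.34 rad/s and ζ = 14.8/(2·8.34) = 0.8873.
%OS = 100·exp(−πζ/√(1−ζ²)) = 0.237%.

0.237%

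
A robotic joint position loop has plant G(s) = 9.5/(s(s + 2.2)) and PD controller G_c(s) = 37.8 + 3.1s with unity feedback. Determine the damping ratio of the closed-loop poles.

ζ = 0.835

Forward path: (37.8 + 3.1s)·9.5/(s(s+2.2)). The closed-loop characteristic equation is s² + (2.2 + 9.5·3.1)s + 9.5·37.8 = 0.
That is s² + 31.65s + 359.1 = 0, so ω_n = 18.95 rad/s and ζ = 31.65/(2·18.95) = 0.8351.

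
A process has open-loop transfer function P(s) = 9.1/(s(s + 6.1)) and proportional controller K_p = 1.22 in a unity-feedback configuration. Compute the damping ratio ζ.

The closed-loop denominator is s(s+6.1) + 1.22·9.1 = s² + 6.1s + 11.1.
Matching s² + 2ζω_n s + ω_n²: ω_n = √11.1 = 3.332 rad/s and 2ζω_n = 6.1, so ζ = 6.1/(2·3.332) = 0.915.

ζ = 0.915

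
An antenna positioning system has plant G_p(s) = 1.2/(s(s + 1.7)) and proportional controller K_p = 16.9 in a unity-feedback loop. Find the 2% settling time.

T_s ≈ 4.71 s

From 1 + K_pG_p(s) = 0: s² + 1.7s + 20.28 = 0 ⇒ ω_n = 4.503, ζ = 0.1887.
2% settling time T_s ≈ 4/(ζω_n) = 4/0.85 = 4.71 s.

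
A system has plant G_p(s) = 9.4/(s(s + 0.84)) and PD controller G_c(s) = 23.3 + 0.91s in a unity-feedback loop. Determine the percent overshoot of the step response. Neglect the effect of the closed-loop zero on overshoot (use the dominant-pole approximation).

34.9%

Forward path: (23.3 + 0.91s)·9.4/(s(s+0.84)). The closed-loop characteristic equation is s² + (0.84 + 9.4·0.91)s + 9.4·23.3 = 0.
That is s² + 9.394s + 219 = 0, so ω_n = 14.8 rad/s and ζ = 9.394/(2·14.8) = 0.3174.
%OS = 100·exp(−πζ/√(1−ζ²)) = 34.9%.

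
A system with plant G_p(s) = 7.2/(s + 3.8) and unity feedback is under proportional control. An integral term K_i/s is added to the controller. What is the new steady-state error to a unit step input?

0

Adding integral action puts a pole at s = 0 in the forward path, raising the system type to 1; a type-1 loop has zero steady-state error to a step.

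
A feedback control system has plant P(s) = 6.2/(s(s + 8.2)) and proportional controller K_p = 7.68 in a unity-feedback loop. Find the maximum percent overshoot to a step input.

The closed-loop denominator s² + 8.2s + 47.62 gives ω_n = √47.62 = 6.9 and ζ = 8.2/(2ω_n) = 0.5942.
%OS = 100·exp(−πζ/√(1−ζ²)) = 100·exp(−π·0.5942/√0.647) = 9.82%.

9.82%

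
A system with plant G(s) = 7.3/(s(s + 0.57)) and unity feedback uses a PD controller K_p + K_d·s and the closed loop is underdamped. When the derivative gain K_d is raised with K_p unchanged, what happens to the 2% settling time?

decrease

Characteristic equation s² + (0.57 + 7.3K_d)s + 7.3K_p = 0: raising K_d increases ζω_n = (0.57+7.3K_d)/2 while the loop stays underdamped, so T_s ≈ 4/(ζω_n) decreases.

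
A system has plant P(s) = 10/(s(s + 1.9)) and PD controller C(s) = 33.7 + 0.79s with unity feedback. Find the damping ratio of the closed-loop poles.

Forward path: (33.7 + 0.79s)·10/(s(s+1.9)). The closed-loop characteristic equation is s² + (1.9 + 10·0.79)s + 10·33.7 = 0.
That is s² + 9.8s + 337 = 0, so ω_n = 18.36 rad/s and ζ = 9.8/(2·18.36) = 0.2669.

ζ = 0.267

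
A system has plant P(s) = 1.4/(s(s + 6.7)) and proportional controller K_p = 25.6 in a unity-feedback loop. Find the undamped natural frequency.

1 + K_p·P(s) = 0 gives s² + 6.7s + 35.84 = 0.
Matching s² + 2ζω_n s + ω_n²: ω_n = √35.84 = 5.987 rad/s and 2ζω_n = 6.7, so ζ = 6.7/(2·5.987) = 0.56.

ω_n = 5.99 rad/s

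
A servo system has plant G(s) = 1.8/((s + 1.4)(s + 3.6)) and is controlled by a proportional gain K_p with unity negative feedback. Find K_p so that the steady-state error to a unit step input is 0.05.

For a type-0 loop with proportional control, e_ss = 1/(1 + K_p·G(0)).
G(0) = 0.3571. Require 1/(1 + K_p·0.3571) = 0.05, so 1 + 0.3571·K_p = 20.
K_p = (20 − 1)/0.3571 = 53.2.

K_p = 53.2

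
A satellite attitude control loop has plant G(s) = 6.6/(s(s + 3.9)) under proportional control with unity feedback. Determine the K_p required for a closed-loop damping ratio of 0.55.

K_p = 1.9

Closed-loop characteristic equation: s² + 3.9s + K_p·6.6 = 0.
So ω_n = √(6.6K_p) and 2ζω_n = 3.9, giving ζ = 3.9/(2√(6.6K_p)).
Setting ζ = 0.55: √(6.6K_p) = 3.9/(2·0.55) = 3.545, so K_p = 12.57/6.6 = 1.9.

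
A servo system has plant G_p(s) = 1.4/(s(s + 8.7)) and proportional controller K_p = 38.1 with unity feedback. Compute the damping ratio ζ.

ζ = 0.596

The closed-loop denominator is s(s+8.7) + 38.1·1.4 = s² + 8.7s + 53.34.
Matching s² + 2ζω_n s + ω_n²: ω_n = √53.34 = 7.303 rad/s and 2ζω_n = 8.7, so ζ = 8.7/(2·7.303) = 0.596.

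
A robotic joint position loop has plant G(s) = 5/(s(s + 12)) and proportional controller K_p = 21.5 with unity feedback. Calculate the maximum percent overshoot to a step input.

The closed-loop denominator s² + 12s + 107.5 gives ω_n = √107.5 = 10.37 and ζ = 12/(2ω_n) = 0.5787.
%OS = 100·exp(−πζ/√(1−ζ²)) = 100·exp(−π·0.5787/√0.6651) = 10.8%.

10.8%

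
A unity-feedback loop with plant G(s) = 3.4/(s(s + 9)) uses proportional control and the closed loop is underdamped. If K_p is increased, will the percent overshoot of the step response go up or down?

increase

Characteristic equation s² + 9s + K_p·3.4 = 0: raising K_p raises ω_n while 2ζω_n = 9 is fixed, so ζ falls and overshoot grows.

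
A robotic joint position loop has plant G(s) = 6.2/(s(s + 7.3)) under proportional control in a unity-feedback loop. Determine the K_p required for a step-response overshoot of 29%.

From %OS = 100·exp(−πζ/√(1−ζ²)) = 29%, ζ = −ln(0.29)/√(π²+ln²(0.29)) = 0.3666.
Characteristic equation s² + 7.3s + 6.2K_p = 0 gives ζ = 7.3/(2√(6.2K_p)).
Setting ζ = 0.3666: √(6.2K_p) = 7.3/(2·0.3666) = 9.956, so K_p = 99.13/6.2 = 16.

K_p = 16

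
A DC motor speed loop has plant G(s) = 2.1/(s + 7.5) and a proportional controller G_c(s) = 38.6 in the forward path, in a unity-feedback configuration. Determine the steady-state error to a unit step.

0.0847

The loop is type 0. Static position error constant K_pos = G_c(0)·G(0) = 38.6·0.28 = 10.81.
Steady-state error to a unit step: e_ss = 1/(1+K_pos) = 1/11.81 = 0.0847.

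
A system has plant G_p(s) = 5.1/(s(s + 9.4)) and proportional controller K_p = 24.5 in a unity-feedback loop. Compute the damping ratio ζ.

ζ = 0.42

With unity feedback the closed-loop characteristic equation is s² + 9.4s + 24.5·5.1 = s² + 9.4s + 124.9 = 0.
So ω_n² = 124.9 ⇒ ω_n = 11.18 rad/s, and ζ = 9.4/(2ω_n) = 0.42.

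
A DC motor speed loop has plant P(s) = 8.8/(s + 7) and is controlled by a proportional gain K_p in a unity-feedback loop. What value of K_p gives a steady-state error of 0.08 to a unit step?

For a type-0 loop with proportional control, e_ss = 1/(1 + K_p·P(0)).
P(0) = 1.257. Require 1/(1 + K_p·1.257) = 0.08, so 1 + 1.257·K_p = 12.5.
K_p = (12.5 − 1)/1.257 = 9.15.

K_p = 9.15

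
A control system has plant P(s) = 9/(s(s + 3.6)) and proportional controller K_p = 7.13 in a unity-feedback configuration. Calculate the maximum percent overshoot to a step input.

48.5%

Closed-loop characteristic equation: s² + 3.6s + 64.17 = 0, so ω_n = 8.011 rad/s and ζ = 3.6/(2·8.011) = 0.2247.
%OS = 100·exp(−πζ/√(1−ζ²)) = 100·exp(−π·0.2247/√0.9495) = 48.5%.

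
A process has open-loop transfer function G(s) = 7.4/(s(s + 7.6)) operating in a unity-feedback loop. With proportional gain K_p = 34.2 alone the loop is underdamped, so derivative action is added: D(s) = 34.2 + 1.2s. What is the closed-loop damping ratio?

ζ = 0.518

Forward path: (34.2 + 1.2s)·7.4/(s(s+7.6)). The closed-loop characteristic equation is s² + (7.6 + 7.4·1.2)s + 7.4·34.2 = 0.
That is s² + 16.48s + 253.1 = 0, so ω_n = 15.91 rad/s and ζ = 16.48/(2·15.91) = 0.518.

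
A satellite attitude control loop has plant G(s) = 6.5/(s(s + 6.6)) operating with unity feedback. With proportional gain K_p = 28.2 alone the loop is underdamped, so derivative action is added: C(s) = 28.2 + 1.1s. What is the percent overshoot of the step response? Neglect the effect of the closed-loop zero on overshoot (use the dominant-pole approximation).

Forward path: (28.2 + 1.1s)·6.5/(s(s+6.6)). The closed-loop characteristic equation is s² + (6.6 + 6.5·1.1)s + 6.5·28.2 = 0.
That is s² + 13.75s + 183.3 = 0, so ω_n = 13.54 rad/s and ζ = 13.75/(2·13.54) = 0.5078.
%OS = 100·exp(−πζ/√(1−ζ²)) = 15.7%.

15.7%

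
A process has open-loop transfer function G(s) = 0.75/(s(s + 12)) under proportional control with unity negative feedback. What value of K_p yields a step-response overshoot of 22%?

K_p = 255

From %OS = 100·exp(−πζ/√(1−ζ²)) = 22%, ζ = −ln(0.22)/√(π²+ln²(0.22)) = 0.4342.
Characteristic equation s² + 12s + 0.75K_p = 0 gives ζ = 12/(2√(0.75K_p)).
Setting ζ = 0.4342: √(0.75K_p) = 12/(2·0.4342) = 13.82, so K_p = 191/0.75 = 255.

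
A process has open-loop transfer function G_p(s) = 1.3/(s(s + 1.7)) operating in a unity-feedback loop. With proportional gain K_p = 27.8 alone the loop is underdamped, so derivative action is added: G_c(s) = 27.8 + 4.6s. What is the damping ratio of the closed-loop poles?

ζ = 0.639

Forward path: (27.8 + 4.6s)·1.3/(s(s+1.7)). The closed-loop characteristic equation is s² + (1.7 + 1.3·4.6)s + 1.3·27.8 = 0.
That is s² + 7.68s + 36.14 = 0, so ω_n = 6.012 rad/s and ζ = 7.68/(2·6.012) = 0.6388.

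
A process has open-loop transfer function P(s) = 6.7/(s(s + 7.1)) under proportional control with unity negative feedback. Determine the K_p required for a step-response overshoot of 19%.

K_p = 8.61

From %OS = 100·exp(−πζ/√(1−ζ²)) = 19%, ζ = −ln(0.19)/√(π²+ln²(0.19)) = 0.4673.
Characteristic equation s² + 7.1s + 6.7K_p = 0 gives ζ = 7.1/(2√(6.7K_p)).
Setting ζ = 0.4673: √(6.7K_p) = 7.1/(2·0.4673) = 7.596, so K_p = 57.7/6.7 = 8.61.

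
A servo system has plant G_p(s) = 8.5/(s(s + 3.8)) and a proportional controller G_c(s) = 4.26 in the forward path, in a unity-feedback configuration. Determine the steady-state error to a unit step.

0

The open loop G_c(s)G_p(s) has a pole at the origin (type 1), so the static position error constant is infinite and e_ss = 1/(1+∞) = 0.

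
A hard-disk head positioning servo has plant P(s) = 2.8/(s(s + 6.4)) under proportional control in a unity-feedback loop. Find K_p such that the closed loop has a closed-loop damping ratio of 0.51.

K_p = 14.1

Closed-loop characteristic equation: s² + 6.4s + K_p·2.8 = 0.
So ω_n = √(2.8K_p) and 2ζω_n = 6.4, giving ζ = 6.4/(2√(2.8K_p)).
Setting ζ = 0.51: √(2.8K_p) = 6.4/(2·0.51) = 6.275, so K_p = 39.37/2.8 = 14.1.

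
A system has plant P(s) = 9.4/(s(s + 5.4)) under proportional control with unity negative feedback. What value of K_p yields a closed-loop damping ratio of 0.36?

K_p = 5.98

Closed-loop characteristic equation: s² + 5.4s + K_p·9.4 = 0.
So ω_n = √(9.4K_p) and 2ζω_n = 5.4, giving ζ = 5.4/(2√(9.4K_p)).
Setting ζ = 0.36: √(9.4K_p) = 5.4/(2·0.36) = 7.5, so K_p = 56.25/9.4 = 5.98.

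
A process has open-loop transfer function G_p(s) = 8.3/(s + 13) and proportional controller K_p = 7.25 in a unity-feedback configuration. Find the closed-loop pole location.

s = -73.18

Closed-loop transfer function: T(s) = K_p·G_p(s)/(1 + K_p·G_p(s)) = 60.18/(s + 13 + 60.18) = 60.18/(s + 73.18).
The closed-loop pole is at s = −73.18.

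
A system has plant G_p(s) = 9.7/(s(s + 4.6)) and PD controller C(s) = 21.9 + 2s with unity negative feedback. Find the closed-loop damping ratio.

Forward path: (21.9 + 2s)·9.7/(s(s+4.6)). The closed-loop characteristic equation is s² + (4.6 + 9.7·2)s + 9.7·21.9 = 0.
That is s² + 24s + 212.4 = 0, so ω_n = 14.57 rad/s and ζ = 24/(2·14.57) = 0.8233.

ζ = 0.823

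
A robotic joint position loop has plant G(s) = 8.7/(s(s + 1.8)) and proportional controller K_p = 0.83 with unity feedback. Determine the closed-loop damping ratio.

ζ = 0.335

1 + K_p·G(s) = 0 gives s² + 1.8s + 7.221 = 0.
So ω_n² = 7.221 ⇒ ω_n = 2.687 rad/s, and ζ = 1.8/(2ω_n) = 0.335.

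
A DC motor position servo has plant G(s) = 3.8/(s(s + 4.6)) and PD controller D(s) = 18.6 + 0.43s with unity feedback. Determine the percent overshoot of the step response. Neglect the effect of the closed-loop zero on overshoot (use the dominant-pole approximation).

28.5%

Forward path: (18.6 + 0.43s)·3.8/(s(s+4.6)). The closed-loop characteristic equation is s² + (4.6 + 3.8·0.43)s + 3.8·18.6 = 0.
That is s² + 6.234s + 70.68 = 0, so ω_n = 8.407 rad/s and ζ = 6.234/(2·8.407) = 0.3708.
%OS = 100·exp(−πζ/√(1−ζ²)) = 28.5%.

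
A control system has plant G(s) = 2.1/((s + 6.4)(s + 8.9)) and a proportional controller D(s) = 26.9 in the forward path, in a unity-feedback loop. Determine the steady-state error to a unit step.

0.502

The loop is type 0. Static position error constant K_pos = D(0)·G(0) = 26.9·0.03687 = 0.9917.
Steady-state error to a unit step: e_ss = 1/(1+K_pos) = 1/1.992 = 0.502.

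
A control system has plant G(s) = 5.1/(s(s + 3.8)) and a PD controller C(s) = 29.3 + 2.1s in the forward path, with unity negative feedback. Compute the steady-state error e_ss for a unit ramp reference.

0.0254

The loop has one pole at the origin (type 1). Velocity error constant K_v = lim_{s→0} s·C(s)G(s) = 29.3·5.1/3.8 = 39.32.
Steady-state error to a unit ramp: e_ss = 1/K_v = 0.0254.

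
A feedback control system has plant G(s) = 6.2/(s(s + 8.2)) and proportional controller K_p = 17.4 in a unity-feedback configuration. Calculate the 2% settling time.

T_s ≈ 0.976 s

Closed-loop characteristic equation: s² + 8.2s + 107.9 = 0, so ω_n = 10.39 rad/s and ζ = 8.2/(2·10.39) = 0.3947.
2% settling time T_s ≈ 4/(ζω_n) = 4/4.1 = 0.976 s.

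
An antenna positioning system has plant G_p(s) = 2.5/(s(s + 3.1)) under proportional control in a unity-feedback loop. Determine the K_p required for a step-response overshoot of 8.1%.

K_p = 2.46

From %OS = 100·exp(−πζ/√(1−ζ²)) = 8.1%, ζ = −ln(0.081)/√(π²+ln²(0.081)) = 0.6247.
Characteristic equation s² + 3.1s + 2.5K_p = 0 gives ζ = 3.1/(2√(2.5K_p)).
Setting ζ = 0.6247: √(2.5K_p) = 3.1/(2·0.6247) = 2.481, so K_p = 6.156/2.5 = 2.46.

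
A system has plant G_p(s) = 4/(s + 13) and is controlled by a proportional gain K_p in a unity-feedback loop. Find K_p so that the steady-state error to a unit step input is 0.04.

K_p = 78

The loop is type 0, so e_ss(step) = 1/(1 + K_pos) with K_pos = K_p·G_p(0).
G_p(0) = 0.3077. Require 1/(1 + K_p·0.3077) = 0.04, so 1 + 0.3077·K_p = 25.
K_p = (25 − 1)/0.3077 = 78.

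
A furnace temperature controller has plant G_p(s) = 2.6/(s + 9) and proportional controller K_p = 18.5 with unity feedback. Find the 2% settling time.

T_s ≈ 0.0701 s

Closed-loop transfer function: T(s) = K_p·G_p(s)/(1 + K_p·G_p(s)) = 48.1/(s + 9 + 48.1) = 48.1/(s + 57.1).
Time constant τ = 1/57.1 = 0.01751 s, so the 2% settling time is about 4τ = 0.0701 s.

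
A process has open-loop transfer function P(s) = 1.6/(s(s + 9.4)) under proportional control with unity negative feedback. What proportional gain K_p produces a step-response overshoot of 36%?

From %OS = 100·exp(−πζ/√(1−ζ²)) = 36%, ζ = −ln(0.36)/√(π²+ln²(0.36)) = 0.3093.
Characteristic equation s² + 9.4s + 1.6K_p = 0 gives ζ = 9.4/(2√(1.6K_p)).
Setting ζ = 0.3093: √(1.6K_p) = 9.4/(2·0.3093) = 15.2, so K_p = 231/1.6 = 144.

K_p = 144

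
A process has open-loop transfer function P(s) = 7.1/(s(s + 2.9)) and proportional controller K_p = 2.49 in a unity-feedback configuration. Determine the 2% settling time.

From 1 + K_pP(s) = 0: s² + 2.9s + 17.68 = 0 ⇒ ω_n = 4.205, ζ = 0.3449.
2% settling time T_s ≈ 4/(ζω_n) = 4/1.45 = 2.76 s.

T_s ≈ 2.76 s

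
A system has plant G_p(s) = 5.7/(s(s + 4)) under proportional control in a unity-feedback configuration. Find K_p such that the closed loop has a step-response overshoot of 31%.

From %OS = 100·exp(−πζ/√(1−ζ²)) = 31%, ζ = −ln(0.31)/√(π²+ln²(0.31)) = 0.3493.
Characteristic equation s² + 4s + 5.7K_p = 0 gives ζ = 4/(2√(5.7K_p)).
Setting ζ = 0.3493: √(5.7K_p) = 4/(2·0.3493) = 5.725, so K_p = 32.78/5.7 = 5.75.

K_p = 5.75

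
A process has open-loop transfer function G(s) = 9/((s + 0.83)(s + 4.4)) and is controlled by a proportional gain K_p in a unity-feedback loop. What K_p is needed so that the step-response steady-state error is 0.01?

For a type-0 loop with proportional control, e_ss = 1/(1 + K_p·G(0)).
G(0) = 2.464. Require 1/(1 + K_p·2.464) = 0.01, so 1 + 2.464·K_p = 100.
K_p = (100 − 1)/2.464 = 40.2.

K_p = 40.2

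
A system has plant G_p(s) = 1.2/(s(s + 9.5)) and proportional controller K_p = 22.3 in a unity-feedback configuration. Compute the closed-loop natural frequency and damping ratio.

The closed-loop denominator is s(s+9.5) + 22.3·1.2 = s² + 9.5s + 26.76.
Matching s² + 2ζω_n s + ω_n²: ω_n = √26.76 = 5.173 rad/s and 2ζω_n = 9.5, so ζ = 9.5/(2·5.173) = 0.918.

ω_n = 5.17 rad/s, ζ = 0.918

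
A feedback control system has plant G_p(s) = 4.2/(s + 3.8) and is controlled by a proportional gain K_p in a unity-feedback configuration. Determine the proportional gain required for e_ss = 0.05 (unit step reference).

K_p = 17.2

For a type-0 loop with proportional control, e_ss = 1/(1 + K_p·G_p(0)).
G_p(0) = 1.105. Require 1/(1 + K_p·1.105) = 0.05, so 1 + 1.105·K_p = 20.
K_p = (20 − 1)/1.105 = 17.2.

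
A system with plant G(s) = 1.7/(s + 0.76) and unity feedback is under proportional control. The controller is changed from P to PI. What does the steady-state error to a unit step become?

0

Adding integral action puts a pole at s = 0 in the forward path, raising the system type to 1; a type-1 loop has zero steady-state error to a step.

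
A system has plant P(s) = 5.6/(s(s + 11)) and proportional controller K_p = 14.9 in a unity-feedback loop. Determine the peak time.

T_p = 0.431 s

Closed-loop characteristic equation: s² + 11s + 83.44 = 0, so ω_n = 9.135 rad/s and ζ = 11/(2·9.135) = 0.6021.
Damped frequency ω_d = ω_n√(1−ζ²) = 7.293 rad/s, so peak time T_p = π/ω_d = 0.431 s.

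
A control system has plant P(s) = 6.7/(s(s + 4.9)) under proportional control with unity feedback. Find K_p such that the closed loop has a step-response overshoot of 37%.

K_p = 9.84

From %OS = 100·exp(−πζ/√(1−ζ²)) = 37%, ζ = −ln(0.37)/√(π²+ln²(0.37)) = 0.3017.
Characteristic equation s² + 4.9s + 6.7K_p = 0 gives ζ = 4.9/(2√(6.7K_p)).
Setting ζ = 0.3017: √(6.7K_p) = 4.9/(2·0.3017) = 8.12, so K_p = 65.93/6.7 = 9.84.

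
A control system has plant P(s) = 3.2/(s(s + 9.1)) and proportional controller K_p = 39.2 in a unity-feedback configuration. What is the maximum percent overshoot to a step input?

24.7%

The closed-loop denominator s² + 9.1s + 125.4 gives ω_n = √125.4 = 11.2 and ζ = 9.1/(2ω_n) = 0.4062.
%OS = 100·exp(−πζ/√(1−ζ²)) = 100·exp(−π·0.4062/√0.835) = 24.7%.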